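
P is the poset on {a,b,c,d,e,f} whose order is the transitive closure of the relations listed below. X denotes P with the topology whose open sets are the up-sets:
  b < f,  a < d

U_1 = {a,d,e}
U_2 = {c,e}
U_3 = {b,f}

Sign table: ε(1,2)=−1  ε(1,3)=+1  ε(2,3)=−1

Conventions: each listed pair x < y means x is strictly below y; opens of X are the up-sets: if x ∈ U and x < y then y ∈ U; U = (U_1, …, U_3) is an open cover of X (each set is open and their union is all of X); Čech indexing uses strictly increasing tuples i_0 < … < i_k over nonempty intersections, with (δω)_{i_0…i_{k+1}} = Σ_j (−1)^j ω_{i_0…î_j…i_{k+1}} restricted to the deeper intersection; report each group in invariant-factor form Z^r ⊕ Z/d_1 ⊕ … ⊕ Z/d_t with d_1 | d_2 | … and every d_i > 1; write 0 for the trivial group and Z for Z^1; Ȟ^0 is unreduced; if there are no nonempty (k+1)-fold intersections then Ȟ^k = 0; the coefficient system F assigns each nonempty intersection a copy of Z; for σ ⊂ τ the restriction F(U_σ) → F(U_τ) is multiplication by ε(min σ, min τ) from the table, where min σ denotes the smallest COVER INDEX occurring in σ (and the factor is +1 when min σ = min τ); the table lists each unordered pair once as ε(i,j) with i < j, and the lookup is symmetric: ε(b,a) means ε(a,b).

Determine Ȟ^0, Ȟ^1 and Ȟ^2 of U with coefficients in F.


Ȟ^0 ≅ Z^2,  Ȟ^1 ≅ 0,  Ȟ^2 ≅ 0

nonempty overlaps:
  U12={e}
C dims 3,1; δ0: rk 1, SNF 1^1
degree 0: 3−1−0 = 2 → Ȟ^0 ≅ Z^2
degree 1: 1−0−1 = 0 → Ȟ^1 ≅ 0
degree 2: 0−0−0 = 0 → Ȟ^2 ≅ 0


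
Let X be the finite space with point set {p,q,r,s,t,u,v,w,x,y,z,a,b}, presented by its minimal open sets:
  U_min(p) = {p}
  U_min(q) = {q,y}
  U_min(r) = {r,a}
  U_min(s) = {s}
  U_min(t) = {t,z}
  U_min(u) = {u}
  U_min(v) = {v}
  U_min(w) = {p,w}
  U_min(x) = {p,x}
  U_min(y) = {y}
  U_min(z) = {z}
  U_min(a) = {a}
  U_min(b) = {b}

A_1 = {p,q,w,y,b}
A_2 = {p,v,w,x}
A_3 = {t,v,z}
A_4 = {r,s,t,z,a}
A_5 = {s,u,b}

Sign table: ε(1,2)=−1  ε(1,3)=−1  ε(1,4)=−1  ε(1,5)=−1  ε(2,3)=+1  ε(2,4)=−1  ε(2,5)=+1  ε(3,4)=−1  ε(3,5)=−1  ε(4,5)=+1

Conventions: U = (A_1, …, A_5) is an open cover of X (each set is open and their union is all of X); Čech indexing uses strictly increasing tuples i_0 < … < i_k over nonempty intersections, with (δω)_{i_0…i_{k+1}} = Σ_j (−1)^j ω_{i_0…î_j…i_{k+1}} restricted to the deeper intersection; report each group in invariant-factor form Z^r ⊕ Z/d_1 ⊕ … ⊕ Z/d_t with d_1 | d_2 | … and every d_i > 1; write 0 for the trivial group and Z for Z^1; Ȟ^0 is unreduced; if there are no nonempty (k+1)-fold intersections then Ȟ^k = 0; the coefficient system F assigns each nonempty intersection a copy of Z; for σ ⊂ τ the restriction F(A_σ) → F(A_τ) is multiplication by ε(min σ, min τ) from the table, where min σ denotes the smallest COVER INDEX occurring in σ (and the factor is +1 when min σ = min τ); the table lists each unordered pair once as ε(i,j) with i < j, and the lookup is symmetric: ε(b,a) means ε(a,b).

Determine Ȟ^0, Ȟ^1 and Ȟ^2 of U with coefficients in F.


nerve simplices:
  A12={p,w} A15={b} A23={v} A34={t,z} A45={s}
C dims 5,5; δ0: rk 5, SNF 1^4·2
degree 0: 5−5−0 = 0 → Ȟ^0 ≅ 0
degree 1: 5−0−5 = 0 plus torsion [2] → Ȟ^1 ≅ Z/2
degree 2: 0−0−0 = 0 → Ȟ^2 ≅ 0

Ȟ^0(U;F) ≅ 0, Ȟ^1(U;F) ≅ Z/2 and Ȟ^2(U;F) ≅ 0


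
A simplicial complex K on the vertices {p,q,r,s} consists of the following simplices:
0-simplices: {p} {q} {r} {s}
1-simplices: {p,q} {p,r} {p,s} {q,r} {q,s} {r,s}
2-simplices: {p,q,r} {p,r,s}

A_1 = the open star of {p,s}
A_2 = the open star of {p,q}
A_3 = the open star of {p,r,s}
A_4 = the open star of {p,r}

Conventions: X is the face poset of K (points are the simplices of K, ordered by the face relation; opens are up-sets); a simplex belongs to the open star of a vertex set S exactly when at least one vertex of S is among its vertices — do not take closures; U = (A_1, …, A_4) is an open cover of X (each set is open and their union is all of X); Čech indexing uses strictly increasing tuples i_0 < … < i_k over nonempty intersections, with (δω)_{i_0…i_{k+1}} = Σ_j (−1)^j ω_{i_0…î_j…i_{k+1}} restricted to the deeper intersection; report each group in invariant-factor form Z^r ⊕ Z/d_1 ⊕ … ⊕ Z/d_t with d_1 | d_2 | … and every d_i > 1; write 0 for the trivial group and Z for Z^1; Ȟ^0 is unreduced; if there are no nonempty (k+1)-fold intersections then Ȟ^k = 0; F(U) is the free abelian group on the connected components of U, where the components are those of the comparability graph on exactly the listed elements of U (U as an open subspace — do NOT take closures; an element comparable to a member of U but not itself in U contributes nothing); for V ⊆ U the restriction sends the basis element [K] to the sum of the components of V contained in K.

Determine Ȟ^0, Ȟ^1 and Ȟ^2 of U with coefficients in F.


cover nerve:
  A1={{p},{s},{p,q},{p,r},{p,s},{q,s},{r,s},{p,q,r},{p,r,s}} A2={{p},{q},{p,q},{p,r},{p,s},{q,r},{q,s},{p,q,r},{p,r,s}} A3={{p},{r},{s},{p,q},{p,r},{p,s},{q,r},{q,s},{r,s},{p,q,r},{p,r,s}} A4={{p},{r},{p,q},{p,r},{p,s},{q,r},{r,s},{p,q,r},{p,r,s}}
  A12={{p},{p,q},{p,r},{p,s},{q,s},{p,q,r},{p,r,s}} A13={{p},{s},{p,q},{p,r},{p,s},{q,s},{r,s},{p,q,r},{p,r,s}} A14={{p},{p,q},{p,r},{p,s},{r,s},{p,q,r},{p,r,s}} A23={{p},{p,q},{p,r},{p,s},{q,r},{q,s},{p,q,r},{p,r,s}} A24={{p},{p,q},{p,r},{p,s},{q,r},{p,q,r},{p,r,s}} A34={{p},{r},{p,q},{p,r},{p,s},{q,r},{r,s},{p,q,r},{p,r,s}}
  A123={{p},{p,q},{p,r},{p,s},{q,s},{p,q,r},{p,r,s}} A124={{p},{p,q},{p,r},{p,s},{p,q,r},{p,r,s}} A134={{p},{p,q},{p,r},{p,s},{r,s},{p,q,r},{p,r,s}} A234={{p},{p,q},{p,r},{p,s},{q,r},{p,q,r},{p,r,s}}
  A1234={{p},{p,q},{p,r},{p,s},{p,q,r},{p,r,s}}
components per intersection:
  A1: {{p},{s},{p,q},{p,r},{p,s},{q,s},{r,s},{p,q,r},{p,r,s}}
  A2: {{p},{q},{p,q},{p,r},{p,s},{q,r},{q,s},{p,q,r},{p,r,s}}
  A3: {{p},{r},{s},{p,q},{p,r},{p,s},{q,r},{q,s},{r,s},{p,q,r},{p,r,s}}
  A4: {{p},{r},{p,q},{p,r},{p,s},{q,r},{r,s},{p,q,r},{p,r,s}}
  A12: {{p},{p,q},{p,r},{p,s},{p,q,r},{p,r,s}} {{q,s}}
  A13: {{p},{s},{p,q},{p,r},{p,s},{q,s},{r,s},{p,q,r},{p,r,s}}
  A14: {{p},{p,q},{p,r},{p,s},{r,s},{p,q,r},{p,r,s}}
  A23: {{p},{p,q},{p,r},{p,s},{q,r},{p,q,r},{p,r,s}} {{q,s}}
  A24: {{p},{p,q},{p,r},{p,s},{q,r},{p,q,r},{p,r,s}}
  A34: {{p},{r},{p,q},{p,r},{p,s},{q,r},{r,s},{p,q,r},{p,r,s}}
  A123: {{p},{p,q},{p,r},{p,s},{p,q,r},{p,r,s}} {{q,s}}
  A124: {{p},{p,q},{p,r},{p,s},{p,q,r},{p,r,s}}
  A134: {{p},{p,q},{p,r},{p,s},{r,s},{p,q,r},{p,r,s}}
  A234: {{p},{p,q},{p,r},{p,s},{q,r},{p,q,r},{p,r,s}}
  A1234: {{p},{p,q},{p,r},{p,s},{p,q,r},{p,r,s}}
C dims 4,8,5,1; δ0: rk 3, SNF 1^3; δ1: rk 4, SNF 1^4; δ2: rk 1, SNF 1^1
Ȟ^0: (4−3)−0=1 ⇒ Z
Ȟ^1: (8−4)−3=1 ⇒ Z
Ȟ^2: (5−1)−4=0 ⇒ 0

Ȟ^0 ≅ Z, Ȟ^1 ≅ Z and Ȟ^2 ≅ 0


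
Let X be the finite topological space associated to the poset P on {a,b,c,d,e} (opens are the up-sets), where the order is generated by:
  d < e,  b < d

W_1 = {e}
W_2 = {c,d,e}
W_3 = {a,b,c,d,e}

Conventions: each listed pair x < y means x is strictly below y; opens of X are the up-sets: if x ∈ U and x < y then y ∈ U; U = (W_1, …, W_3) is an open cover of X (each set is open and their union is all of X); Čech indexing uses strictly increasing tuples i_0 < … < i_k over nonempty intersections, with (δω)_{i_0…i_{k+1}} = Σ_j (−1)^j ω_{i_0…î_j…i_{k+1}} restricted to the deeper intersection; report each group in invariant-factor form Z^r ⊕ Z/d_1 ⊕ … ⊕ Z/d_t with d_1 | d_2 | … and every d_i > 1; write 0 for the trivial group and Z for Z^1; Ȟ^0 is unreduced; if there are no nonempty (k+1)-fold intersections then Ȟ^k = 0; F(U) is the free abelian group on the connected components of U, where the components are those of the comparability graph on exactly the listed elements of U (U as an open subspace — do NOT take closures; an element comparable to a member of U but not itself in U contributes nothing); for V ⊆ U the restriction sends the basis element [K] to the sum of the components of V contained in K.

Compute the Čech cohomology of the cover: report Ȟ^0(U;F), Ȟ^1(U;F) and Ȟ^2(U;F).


nonempty intersections:
  W12={e} W13={e} W23={c,d,e}
  W123={e}
components per intersection:
  W1: {e}
  W2: {c} {d,e}
  W3: {a} {b,d,e} {c}
  W12: {e}
  W13: {e}
  W23: {c} {d,e}
  W123: {e}
C dims 6,4,1; δ0: rk 3, SNF 1^3; δ1: rk 1, SNF 1^1
Ȟ^0: (6−3)−0=3 ⇒ Z^3
Ȟ^1: (4−1)−3=0 ⇒ 0
Ȟ^2: (1−0)−1=0 ⇒ 0

Ȟ^0(U;F) ≅ Z^3,  Ȟ^1(U;F) ≅ 0,  Ȟ^2(U;F) ≅ 0


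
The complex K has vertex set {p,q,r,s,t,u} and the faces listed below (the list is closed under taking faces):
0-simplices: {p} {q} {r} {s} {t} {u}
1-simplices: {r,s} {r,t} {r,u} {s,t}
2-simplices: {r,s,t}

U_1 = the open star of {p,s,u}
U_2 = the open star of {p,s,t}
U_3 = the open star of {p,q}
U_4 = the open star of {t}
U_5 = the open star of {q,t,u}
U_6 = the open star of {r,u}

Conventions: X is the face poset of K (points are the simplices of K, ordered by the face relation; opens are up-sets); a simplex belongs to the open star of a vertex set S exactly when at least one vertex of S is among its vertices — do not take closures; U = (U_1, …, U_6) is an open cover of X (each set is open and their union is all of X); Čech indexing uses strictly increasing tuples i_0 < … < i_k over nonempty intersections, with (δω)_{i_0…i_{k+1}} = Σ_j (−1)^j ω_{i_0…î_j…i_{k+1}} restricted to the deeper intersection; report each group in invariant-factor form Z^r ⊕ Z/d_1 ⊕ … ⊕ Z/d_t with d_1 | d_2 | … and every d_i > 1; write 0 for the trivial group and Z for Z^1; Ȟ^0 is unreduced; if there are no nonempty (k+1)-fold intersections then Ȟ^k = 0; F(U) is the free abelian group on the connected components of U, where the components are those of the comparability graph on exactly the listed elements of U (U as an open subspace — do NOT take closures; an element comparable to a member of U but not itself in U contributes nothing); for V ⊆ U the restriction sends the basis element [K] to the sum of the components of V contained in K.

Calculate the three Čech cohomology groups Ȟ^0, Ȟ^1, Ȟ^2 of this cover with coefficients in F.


Ȟ^0 ≅ Z^3; Ȟ^1 ≅ 0; Ȟ^2 ≅ 0

nerve of the cover:
  U1={{p},{s},{u},{r,s},{r,u},{s,t},{r,s,t}} U2={{p},{s},{t},{r,s},{r,t},{s,t},{r,s,t}} U3={{p},{q}} U4={{t},{r,t},{s,t},{r,s,t}} U5={{q},{t},{u},{r,t},{r,u},{s,t},{r,s,t}} U6={{r},{u},{r,s},{r,t},{r,u},{r,s,t}}
  U12={{p},{s},{r,s},{s,t},{r,s,t}} U13={{p}} U14={{s,t},{r,s,t}} U15={{u},{r,u},{s,t},{r,s,t}} U16={{u},{r,s},{r,u},{r,s,t}} U23={{p}} U24={{t},{r,t},{s,t},{r,s,t}} U25={{t},{r,t},{s,t},{r,s,t}} U26={{r,s},{r,t},{r,s,t}} U35={{q}} U45={{t},{r,t},{s,t},{r,s,t}} U46={{r,t},{r,s,t}} U56={{u},{r,t},{r,u},{r,s,t}}
  U123={{p}} U124={{s,t},{r,s,t}} U125={{s,t},{r,s,t}} U126={{r,s},{r,s,t}} U145={{s,t},{r,s,t}} U146={{r,s,t}} U156={{u},{r,u},{r,s,t}} U245={{t},{r,t},{s,t},{r,s,t}} U246={{r,t},{r,s,t}} U256={{r,t},{r,s,t}} U456={{r,t},{r,s,t}}
  U1245={{s,t},{r,s,t}} U1246={{r,s,t}} U1256={{r,s,t}} U1456={{r,s,t}} U2456={{r,t},{r,s,t}}
  U12456={{r,s,t}}
components per intersection:
  U1: {{p}} {{s},{r,s},{s,t},{r,s,t}} {{u},{r,u}}
  U2: {{p}} {{s},{t},{r,s},{r,t},{s,t},{r,s,t}}
  U3: {{p}} {{q}}
  U4: {{t},{r,t},{s,t},{r,s,t}}
  U5: {{q}} {{t},{r,t},{s,t},{r,s,t}} {{u},{r,u}}
  U6: {{r},{u},{r,s},{r,t},{r,u},{r,s,t}}
  U12: {{p}} {{s},{r,s},{s,t},{r,s,t}}
  U13: {{p}}
  U14: {{s,t},{r,s,t}}
  U15: {{u},{r,u}} {{s,t},{r,s,t}}
  U16: {{u},{r,u}} {{r,s},{r,s,t}}
  U23: {{p}}
  U24: {{t},{r,t},{s,t},{r,s,t}}
  U25: {{t},{r,t},{s,t},{r,s,t}}
  U26: {{r,s},{r,t},{r,s,t}}
  U35: {{q}}
  U45: {{t},{r,t},{s,t},{r,s,t}}
  U46: {{r,t},{r,s,t}}
  U56: {{u},{r,u}} {{r,t},{r,s,t}}
  U123: {{p}}
  U124: {{s,t},{r,s,t}}
  U125: {{s,t},{r,s,t}}
  U126: {{r,s},{r,s,t}}
  U145: {{s,t},{r,s,t}}
  U146: {{r,s,t}}
  U156: {{u},{r,u}} {{r,s,t}}
  U245: {{t},{r,t},{s,t},{r,s,t}}
  U246: {{r,t},{r,s,t}}
  U256: {{r,t},{r,s,t}}
  U456: {{r,t},{r,s,t}}
  U1245: {{s,t},{r,s,t}}
  U1246: {{r,s,t}}
  U1256: {{r,s,t}}
  U1456: {{r,s,t}}
  U2456: {{r,t},{r,s,t}}
  U12456: {{r,s,t}}
C dims 12,17,12,5; δ0: rk 9, SNF 1^9; δ1: rk 8, SNF 1^8; δ2: rk 4, SNF 1^4
Ȟ^0 = (12 − 9) − 0 = 3, so Ȟ^0 ≅ Z^3
Ȟ^1 = (17 − 8) − 9 = 0, so Ȟ^1 ≅ 0
Ȟ^2 = (12 − 4) − 8 = 0, so Ȟ^2 ≅ 0


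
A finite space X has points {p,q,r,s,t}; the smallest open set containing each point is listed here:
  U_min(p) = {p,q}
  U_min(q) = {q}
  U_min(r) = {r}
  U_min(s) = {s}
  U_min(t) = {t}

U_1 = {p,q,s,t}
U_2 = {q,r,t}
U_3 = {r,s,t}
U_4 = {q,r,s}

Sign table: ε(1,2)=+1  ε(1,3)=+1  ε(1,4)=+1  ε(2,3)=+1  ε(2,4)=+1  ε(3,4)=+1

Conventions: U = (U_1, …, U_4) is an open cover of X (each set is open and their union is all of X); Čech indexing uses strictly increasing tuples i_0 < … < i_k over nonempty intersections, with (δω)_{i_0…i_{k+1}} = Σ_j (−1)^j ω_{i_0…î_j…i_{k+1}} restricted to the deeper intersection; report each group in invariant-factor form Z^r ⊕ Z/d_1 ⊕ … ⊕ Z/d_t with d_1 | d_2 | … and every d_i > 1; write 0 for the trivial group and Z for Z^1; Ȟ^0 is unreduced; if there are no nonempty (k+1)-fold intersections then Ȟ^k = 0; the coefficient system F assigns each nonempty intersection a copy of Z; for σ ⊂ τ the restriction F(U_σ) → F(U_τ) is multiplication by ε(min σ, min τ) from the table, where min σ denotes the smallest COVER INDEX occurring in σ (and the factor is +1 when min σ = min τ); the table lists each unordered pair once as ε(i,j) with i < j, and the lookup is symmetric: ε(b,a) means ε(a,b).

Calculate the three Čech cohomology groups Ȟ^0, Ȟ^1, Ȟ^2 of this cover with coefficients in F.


Ȟ^0 ≅ Z, Ȟ^1 ≅ 0, Ȟ^2 ≅ Z

cover nerve:
  U12={q,t} U13={s,t} U14={q,s} U23={r,t} U24={q,r} U34={r,s}
  U123={t} U124={q} U134={s} U234={r}
C dims 4,6,4; δ0: rk 3, SNF 1^3; δ1: rk 3, SNF 1^3
Ȟ^0: (4−3)−0=1 ⇒ Z
Ȟ^1: (6−3)−3=0 ⇒ 0
Ȟ^2: (4−0)−3=1 ⇒ Z


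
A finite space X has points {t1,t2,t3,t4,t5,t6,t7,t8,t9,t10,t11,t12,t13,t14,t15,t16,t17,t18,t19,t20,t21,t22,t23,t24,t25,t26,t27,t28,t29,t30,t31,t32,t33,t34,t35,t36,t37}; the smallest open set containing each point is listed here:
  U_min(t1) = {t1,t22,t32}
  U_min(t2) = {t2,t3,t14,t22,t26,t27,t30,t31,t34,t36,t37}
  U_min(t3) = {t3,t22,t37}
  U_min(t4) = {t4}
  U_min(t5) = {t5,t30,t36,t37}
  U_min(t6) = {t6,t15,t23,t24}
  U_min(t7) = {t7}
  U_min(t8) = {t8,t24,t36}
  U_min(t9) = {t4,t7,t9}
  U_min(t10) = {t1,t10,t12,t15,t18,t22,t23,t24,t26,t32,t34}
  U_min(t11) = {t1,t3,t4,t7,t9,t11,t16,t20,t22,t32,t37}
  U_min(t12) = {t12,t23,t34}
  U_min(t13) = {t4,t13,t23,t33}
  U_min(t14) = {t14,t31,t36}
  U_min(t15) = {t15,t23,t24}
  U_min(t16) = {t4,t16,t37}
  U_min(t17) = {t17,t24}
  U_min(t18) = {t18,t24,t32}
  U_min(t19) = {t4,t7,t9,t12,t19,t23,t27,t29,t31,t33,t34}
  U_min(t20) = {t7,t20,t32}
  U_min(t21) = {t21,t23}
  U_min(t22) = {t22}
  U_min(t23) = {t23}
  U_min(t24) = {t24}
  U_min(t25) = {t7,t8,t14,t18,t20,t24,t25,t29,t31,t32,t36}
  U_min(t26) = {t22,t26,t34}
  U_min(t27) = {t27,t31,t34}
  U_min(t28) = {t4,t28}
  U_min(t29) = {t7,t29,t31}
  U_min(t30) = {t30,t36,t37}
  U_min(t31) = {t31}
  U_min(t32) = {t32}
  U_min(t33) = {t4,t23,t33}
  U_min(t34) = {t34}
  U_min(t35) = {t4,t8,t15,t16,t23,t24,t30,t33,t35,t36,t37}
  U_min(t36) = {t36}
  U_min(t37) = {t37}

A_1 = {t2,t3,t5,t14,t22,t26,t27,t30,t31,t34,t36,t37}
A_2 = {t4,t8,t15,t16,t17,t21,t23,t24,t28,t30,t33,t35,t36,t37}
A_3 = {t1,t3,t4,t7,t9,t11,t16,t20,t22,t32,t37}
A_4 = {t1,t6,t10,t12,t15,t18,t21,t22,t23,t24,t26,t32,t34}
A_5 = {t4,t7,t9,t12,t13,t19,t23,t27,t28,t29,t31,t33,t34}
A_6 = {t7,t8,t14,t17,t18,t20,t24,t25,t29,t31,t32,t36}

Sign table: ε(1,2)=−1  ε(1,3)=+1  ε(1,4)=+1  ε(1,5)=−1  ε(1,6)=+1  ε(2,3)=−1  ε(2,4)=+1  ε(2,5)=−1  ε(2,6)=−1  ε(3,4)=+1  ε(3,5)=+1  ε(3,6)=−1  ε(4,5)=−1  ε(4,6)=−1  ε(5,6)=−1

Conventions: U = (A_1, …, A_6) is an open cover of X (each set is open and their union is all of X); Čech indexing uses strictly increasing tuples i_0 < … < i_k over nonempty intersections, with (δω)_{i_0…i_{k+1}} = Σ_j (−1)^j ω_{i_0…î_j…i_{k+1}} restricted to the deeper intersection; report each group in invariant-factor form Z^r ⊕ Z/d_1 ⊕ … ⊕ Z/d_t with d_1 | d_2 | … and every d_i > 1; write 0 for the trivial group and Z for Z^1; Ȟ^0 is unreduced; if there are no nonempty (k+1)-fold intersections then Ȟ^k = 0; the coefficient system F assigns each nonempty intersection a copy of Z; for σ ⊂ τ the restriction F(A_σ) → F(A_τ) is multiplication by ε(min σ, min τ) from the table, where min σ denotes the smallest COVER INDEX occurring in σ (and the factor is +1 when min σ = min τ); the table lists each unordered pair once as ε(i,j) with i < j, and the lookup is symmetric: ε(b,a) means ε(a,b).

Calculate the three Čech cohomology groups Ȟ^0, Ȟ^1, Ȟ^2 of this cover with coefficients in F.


nonempty intersections:
  A12={t30,t36,t37} A13={t3,t22,t37} A14={t22,t26,t34} A15={t27,t31,t34} A16={t14,t31,t36} A23={t4,t16,t37} A24={t15,t21,t23,t24} A25={t4,t23,t28,t33} A26={t8,t17,t24,t36} A34={t1,t22,t32} A35={t4,t7,t9} A36={t7,t20,t32} A45={t12,t23,t34} A46={t18,t24,t32} A56={t7,t29,t31}
  A123={t37} A126={t36} A134={t22} A145={t34} A156={t31} A235={t4} A245={t23} A246={t24} A346={t32} A356={t7}
C dims 6,15,10; δ0: rk 6, SNF 1^5·2; δ1: rk 9, SNF 1^9
Ȟ^0: (6−6)−0=0 ⇒ 0
Ȟ^1: (15−9)−6=0 plus torsion [2] ⇒ Z/2
Ȟ^2: (10−0)−9=1 ⇒ Z

Ȟ^0 ≅ 0; Ȟ^1 ≅ Z/2; Ȟ^2 ≅ Z


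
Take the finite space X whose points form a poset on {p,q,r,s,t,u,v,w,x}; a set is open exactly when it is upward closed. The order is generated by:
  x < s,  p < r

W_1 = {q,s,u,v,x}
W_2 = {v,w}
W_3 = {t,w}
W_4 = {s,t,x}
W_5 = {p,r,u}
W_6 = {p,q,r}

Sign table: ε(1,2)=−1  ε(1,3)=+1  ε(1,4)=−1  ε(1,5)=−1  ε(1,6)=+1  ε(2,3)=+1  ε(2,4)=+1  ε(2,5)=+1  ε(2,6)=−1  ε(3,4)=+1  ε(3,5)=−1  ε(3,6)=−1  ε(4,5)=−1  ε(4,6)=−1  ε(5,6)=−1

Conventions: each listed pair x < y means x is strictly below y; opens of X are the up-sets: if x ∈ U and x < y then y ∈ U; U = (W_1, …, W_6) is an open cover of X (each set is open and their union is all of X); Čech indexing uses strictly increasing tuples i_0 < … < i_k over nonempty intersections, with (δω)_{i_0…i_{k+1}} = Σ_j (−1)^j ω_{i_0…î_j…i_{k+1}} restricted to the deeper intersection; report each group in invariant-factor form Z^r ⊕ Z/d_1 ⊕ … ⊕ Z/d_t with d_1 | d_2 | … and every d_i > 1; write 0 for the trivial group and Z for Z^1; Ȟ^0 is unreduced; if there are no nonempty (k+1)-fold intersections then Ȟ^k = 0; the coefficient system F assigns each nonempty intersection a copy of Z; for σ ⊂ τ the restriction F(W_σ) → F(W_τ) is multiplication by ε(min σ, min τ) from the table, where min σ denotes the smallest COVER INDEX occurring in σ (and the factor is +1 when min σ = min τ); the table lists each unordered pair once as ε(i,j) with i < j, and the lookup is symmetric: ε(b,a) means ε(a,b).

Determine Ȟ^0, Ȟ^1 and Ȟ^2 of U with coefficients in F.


Ȟ^0 = Z, Ȟ^1 = Z^2 and Ȟ^2 = 0

nonempty intersections:
  W12={v} W14={s,x} W15={u} W16={q} W23={w} W34={t} W56={p,r}
C dims 6,7; δ0: rk 5, SNF 1^5
Ȟ^0: (6−5)−0=1 ⇒ Z
Ȟ^1: (7−0)−5=2 ⇒ Z^2
Ȟ^2: (0−0)−0=0 ⇒ 0


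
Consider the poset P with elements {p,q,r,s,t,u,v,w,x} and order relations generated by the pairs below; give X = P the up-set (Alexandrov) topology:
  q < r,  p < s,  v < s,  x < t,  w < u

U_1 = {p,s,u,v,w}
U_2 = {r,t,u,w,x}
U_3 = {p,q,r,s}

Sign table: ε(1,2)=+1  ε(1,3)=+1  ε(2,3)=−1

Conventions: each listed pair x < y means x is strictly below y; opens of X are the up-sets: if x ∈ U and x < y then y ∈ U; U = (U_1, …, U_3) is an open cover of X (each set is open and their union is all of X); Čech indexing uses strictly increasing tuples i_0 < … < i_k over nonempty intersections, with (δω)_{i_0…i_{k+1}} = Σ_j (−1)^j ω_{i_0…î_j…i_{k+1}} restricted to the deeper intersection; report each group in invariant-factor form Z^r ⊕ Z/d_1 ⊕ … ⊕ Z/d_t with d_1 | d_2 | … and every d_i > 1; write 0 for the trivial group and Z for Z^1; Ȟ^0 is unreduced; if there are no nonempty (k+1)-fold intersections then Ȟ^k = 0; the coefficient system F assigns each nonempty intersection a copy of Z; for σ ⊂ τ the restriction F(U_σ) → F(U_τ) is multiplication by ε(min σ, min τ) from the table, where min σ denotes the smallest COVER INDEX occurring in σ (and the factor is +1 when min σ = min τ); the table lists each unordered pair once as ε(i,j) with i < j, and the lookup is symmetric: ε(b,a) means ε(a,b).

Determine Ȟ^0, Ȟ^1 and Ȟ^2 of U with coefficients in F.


Ȟ^0 ≅ 0, Ȟ^1 ≅ Z/2 and Ȟ^2 ≅ 0

nonempty overlaps:
  U12={u,w} U13={p,s} U23={r}
C dims 3,3; δ0: rk 3, SNF 1^2·2
degree 0: 3−3−0 = 0 → Ȟ^0 ≅ 0
degree 1: 3−0−3 = 0 plus torsion [2] → Ȟ^1 ≅ Z/2
degree 2: 0−0−0 = 0 → Ȟ^2 ≅ 0


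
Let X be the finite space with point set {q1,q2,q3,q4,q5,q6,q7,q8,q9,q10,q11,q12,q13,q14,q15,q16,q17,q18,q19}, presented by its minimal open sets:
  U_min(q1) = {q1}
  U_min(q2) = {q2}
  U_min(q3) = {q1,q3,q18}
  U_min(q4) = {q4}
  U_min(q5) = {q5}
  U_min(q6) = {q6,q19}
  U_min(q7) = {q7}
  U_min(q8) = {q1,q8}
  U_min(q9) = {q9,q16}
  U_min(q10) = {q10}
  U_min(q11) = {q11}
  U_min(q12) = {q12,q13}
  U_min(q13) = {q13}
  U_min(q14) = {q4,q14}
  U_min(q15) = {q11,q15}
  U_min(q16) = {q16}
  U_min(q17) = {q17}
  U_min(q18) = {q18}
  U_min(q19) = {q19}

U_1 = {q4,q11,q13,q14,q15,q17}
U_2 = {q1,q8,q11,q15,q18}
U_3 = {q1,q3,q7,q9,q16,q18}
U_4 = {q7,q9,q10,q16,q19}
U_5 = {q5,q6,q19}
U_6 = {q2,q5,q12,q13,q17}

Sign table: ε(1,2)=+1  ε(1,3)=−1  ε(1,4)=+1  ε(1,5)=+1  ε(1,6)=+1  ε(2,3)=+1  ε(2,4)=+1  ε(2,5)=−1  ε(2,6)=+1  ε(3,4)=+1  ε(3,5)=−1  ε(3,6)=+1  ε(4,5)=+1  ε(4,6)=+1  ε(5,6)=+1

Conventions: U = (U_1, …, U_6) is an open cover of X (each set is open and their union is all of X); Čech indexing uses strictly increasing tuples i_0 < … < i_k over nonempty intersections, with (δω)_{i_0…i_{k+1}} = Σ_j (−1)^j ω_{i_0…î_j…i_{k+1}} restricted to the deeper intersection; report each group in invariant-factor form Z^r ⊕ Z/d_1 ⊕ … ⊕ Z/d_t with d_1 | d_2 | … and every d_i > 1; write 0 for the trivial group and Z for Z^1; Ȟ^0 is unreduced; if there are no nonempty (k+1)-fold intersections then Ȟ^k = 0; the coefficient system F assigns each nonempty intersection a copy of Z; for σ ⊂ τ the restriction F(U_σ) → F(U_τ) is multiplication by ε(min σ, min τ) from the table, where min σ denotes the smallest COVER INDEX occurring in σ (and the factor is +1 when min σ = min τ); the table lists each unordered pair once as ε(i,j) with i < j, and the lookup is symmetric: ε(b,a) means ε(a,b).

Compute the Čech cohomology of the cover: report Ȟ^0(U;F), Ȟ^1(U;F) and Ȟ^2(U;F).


Ȟ^0 = Z, Ȟ^1 = Z, Ȟ^2 = 0

nonempty intersections:
  U12={q11,q15} U16={q13,q17} U23={q1,q18} U34={q7,q9,q16} U45={q19} U56={q5}
C dims 6,6; δ0: rk 5, SNF 1^5
Ȟ^0: (6−5)−0=1 ⇒ Z
Ȟ^1: (6−0)−5=1 ⇒ Z
Ȟ^2: (0−0)−0=0 ⇒ 0


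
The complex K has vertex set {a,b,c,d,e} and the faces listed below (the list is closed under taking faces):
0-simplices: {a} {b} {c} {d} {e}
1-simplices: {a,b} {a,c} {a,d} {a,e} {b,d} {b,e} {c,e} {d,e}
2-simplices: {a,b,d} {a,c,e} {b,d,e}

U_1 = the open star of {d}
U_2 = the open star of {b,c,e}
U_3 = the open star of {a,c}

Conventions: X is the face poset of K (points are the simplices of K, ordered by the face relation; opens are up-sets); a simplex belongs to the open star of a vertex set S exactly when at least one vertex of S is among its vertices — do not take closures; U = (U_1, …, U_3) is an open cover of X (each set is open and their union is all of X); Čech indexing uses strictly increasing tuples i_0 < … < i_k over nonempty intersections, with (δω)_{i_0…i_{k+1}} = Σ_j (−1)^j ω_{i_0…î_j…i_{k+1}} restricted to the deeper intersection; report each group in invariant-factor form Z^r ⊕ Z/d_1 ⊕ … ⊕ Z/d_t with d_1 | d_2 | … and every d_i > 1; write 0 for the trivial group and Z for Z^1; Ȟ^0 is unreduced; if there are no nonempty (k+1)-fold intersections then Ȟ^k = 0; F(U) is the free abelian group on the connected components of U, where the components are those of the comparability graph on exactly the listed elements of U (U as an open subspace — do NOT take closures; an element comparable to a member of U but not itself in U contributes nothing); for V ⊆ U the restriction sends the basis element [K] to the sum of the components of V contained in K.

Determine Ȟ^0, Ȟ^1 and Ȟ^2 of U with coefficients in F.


Ȟ^0(U;F) ≅ Z,  Ȟ^1(U;F) ≅ Z,  Ȟ^2(U;F) ≅ 0

nonempty intersections:
  U1={{d},{a,d},{b,d},{d,e},{a,b,d},{b,d,e}} U2={{b},{c},{e},{a,b},{a,c},{a,e},{b,d},{b,e},{c,e},{d,e},{a,b,d},{a,c,e},{b,d,e}} U3={{a},{c},{a,b},{a,c},{a,d},{a,e},{c,e},{a,b,d},{a,c,e}}
  U12={{b,d},{d,e},{a,b,d},{b,d,e}} U13={{a,d},{a,b,d}} U23={{c},{a,b},{a,c},{a,e},{c,e},{a,b,d},{a,c,e}}
  U123={{a,b,d}}
components per intersection:
  U1: {{d},{a,d},{b,d},{d,e},{a,b,d},{b,d,e}}
  U2: {{b},{c},{e},{a,b},{a,c},{a,e},{b,d},{b,e},{c,e},{d,e},{a,b,d},{a,c,e},{b,d,e}}
  U3: {{a},{c},{a,b},{a,c},{a,d},{a,e},{c,e},{a,b,d},{a,c,e}}
  U12: {{b,d},{d,e},{a,b,d},{b,d,e}}
  U13: {{a,d},{a,b,d}}
  U23: {{c},{a,c},{a,e},{c,e},{a,c,e}} {{a,b},{a,b,d}}
  U123: {{a,b,d}}
C dims 3,4,1; δ0: rk 2, SNF 1^2; δ1: rk 1, SNF 1^1
Ȟ^0: (3−2)−0=1 ⇒ Z
Ȟ^1: (4−1)−2=1 ⇒ Z
Ȟ^2: (1−0)−1=0 ⇒ 0


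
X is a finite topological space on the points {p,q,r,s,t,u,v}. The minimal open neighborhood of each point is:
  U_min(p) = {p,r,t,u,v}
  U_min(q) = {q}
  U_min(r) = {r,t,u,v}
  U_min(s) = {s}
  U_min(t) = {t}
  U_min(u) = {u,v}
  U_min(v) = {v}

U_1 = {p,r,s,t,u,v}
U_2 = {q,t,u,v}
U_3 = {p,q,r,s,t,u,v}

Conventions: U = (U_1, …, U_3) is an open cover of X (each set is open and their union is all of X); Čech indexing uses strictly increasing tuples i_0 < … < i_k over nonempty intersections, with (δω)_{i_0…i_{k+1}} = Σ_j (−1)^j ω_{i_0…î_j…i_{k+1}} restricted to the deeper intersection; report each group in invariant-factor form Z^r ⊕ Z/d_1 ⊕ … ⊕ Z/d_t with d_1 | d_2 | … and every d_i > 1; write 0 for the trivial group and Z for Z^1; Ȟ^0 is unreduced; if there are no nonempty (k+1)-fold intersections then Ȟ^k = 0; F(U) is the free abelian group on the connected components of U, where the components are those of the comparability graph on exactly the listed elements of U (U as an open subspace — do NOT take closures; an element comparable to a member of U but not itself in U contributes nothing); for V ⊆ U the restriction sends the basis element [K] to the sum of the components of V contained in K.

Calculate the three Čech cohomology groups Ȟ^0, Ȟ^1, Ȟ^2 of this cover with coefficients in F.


Ȟ^0(U;F) ≅ Z^3, Ȟ^1(U;F) ≅ 0, Ȟ^2(U;F) ≅ 0

nonempty intersections:
  U12={t,u,v} U13={p,r,s,t,u,v} U23={q,t,u,v}
  U123={t,u,v}
components per intersection:
  U1: {p,r,t,u,v} {s}
  U2: {q} {t} {u,v}
  U3: {p,r,t,u,v} {q} {s}
  U12: {t} {u,v}
  U13: {p,r,t,u,v} {s}
  U23: {q} {t} {u,v}
  U123: {t} {u,v}
C dims 8,7,2; δ0: rk 5, SNF 1^5; δ1: rk 2, SNF 1^2
Ȟ^0: (8−5)−0=3 ⇒ Z^3
Ȟ^1: (7−2)−5=0 ⇒ 0
Ȟ^2: (2−0)−2=0 ⇒ 0


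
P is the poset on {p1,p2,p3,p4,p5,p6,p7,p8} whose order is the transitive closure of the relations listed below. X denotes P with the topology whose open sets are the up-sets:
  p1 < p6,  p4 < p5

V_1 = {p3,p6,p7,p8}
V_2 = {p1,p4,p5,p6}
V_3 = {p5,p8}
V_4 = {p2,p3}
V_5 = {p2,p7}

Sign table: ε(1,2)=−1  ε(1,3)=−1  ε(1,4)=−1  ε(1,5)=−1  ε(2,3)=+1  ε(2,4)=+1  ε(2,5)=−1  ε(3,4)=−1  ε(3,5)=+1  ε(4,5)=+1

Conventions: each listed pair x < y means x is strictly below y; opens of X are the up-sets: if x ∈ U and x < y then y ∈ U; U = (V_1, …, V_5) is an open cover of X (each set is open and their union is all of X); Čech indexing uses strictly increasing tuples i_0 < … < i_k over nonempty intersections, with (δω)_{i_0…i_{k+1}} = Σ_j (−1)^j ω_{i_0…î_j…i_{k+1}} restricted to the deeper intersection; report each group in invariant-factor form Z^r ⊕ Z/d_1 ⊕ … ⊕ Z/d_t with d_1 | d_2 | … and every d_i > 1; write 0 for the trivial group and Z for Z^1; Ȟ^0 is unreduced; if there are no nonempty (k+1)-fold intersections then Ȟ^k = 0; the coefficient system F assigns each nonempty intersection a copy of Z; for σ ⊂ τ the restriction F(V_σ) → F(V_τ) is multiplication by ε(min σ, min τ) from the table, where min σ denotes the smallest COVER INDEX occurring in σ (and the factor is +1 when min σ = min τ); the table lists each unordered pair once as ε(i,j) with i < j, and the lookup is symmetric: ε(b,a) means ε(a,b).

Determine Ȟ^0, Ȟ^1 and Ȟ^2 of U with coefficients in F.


nerve of the cover:
  V12={p6} V13={p8} V14={p3} V15={p7} V23={p5} V45={p2}
C dims 5,6; δ0: rk 4, SNF 1^4
Ȟ^0 = (5 − 4) − 0 = 1, so Ȟ^0 ≅ Z
Ȟ^1 = (6 − 0) − 4 = 2, so Ȟ^1 ≅ Z^2
Ȟ^2 = (0 − 0) − 0 = 0, so Ȟ^2 ≅ 0

Ȟ^0(U;F) ≅ Z, Ȟ^1(U;F) ≅ Z^2 and Ȟ^2(U;F) ≅ 0


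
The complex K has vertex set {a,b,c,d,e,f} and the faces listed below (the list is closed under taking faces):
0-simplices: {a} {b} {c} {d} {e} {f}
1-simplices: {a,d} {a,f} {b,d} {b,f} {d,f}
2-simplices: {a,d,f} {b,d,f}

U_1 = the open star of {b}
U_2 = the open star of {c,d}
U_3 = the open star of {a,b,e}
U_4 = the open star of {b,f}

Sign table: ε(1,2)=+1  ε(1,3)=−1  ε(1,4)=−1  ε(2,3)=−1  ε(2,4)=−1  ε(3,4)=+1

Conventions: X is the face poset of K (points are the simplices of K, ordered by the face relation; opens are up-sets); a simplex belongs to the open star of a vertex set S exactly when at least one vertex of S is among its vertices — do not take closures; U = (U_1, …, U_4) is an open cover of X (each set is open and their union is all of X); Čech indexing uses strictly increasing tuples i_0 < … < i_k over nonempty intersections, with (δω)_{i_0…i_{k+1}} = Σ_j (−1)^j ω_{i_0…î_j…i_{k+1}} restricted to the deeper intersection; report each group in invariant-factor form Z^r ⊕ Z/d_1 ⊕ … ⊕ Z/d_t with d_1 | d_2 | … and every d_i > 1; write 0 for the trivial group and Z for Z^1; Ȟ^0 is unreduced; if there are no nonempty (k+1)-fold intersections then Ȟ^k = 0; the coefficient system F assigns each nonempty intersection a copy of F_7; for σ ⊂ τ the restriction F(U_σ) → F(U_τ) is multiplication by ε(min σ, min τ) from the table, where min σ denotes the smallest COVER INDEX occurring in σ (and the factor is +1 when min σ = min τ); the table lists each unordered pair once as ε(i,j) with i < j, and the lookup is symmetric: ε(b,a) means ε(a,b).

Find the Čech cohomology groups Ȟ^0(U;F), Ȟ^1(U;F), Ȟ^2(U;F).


cover nerve:
  U1={{b},{b,d},{b,f},{b,d,f}} U2={{c},{d},{a,d},{b,d},{d,f},{a,d,f},{b,d,f}} U3={{a},{b},{e},{a,d},{a,f},{b,d},{b,f},{a,d,f},{b,d,f}} U4={{b},{f},{a,f},{b,d},{b,f},{d,f},{a,d,f},{b,d,f}}
  U12={{b,d},{b,d,f}} U13={{b},{b,d},{b,f},{b,d,f}} U14={{b},{b,d},{b,f},{b,d,f}} U23={{a,d},{b,d},{a,d,f},{b,d,f}} U24={{b,d},{d,f},{a,d,f},{b,d,f}} U34={{b},{a,f},{b,d},{b,f},{a,d,f},{b,d,f}}
  U123={{b,d},{b,d,f}} U124={{b,d},{b,d,f}} U134={{b},{b,d},{b,f},{b,d,f}} U234={{b,d},{a,d,f},{b,d,f}}
  U1234={{b,d},{b,d,f}}
C dims 4,6,4,1; δ0: rk_F7 3; δ1: rk_F7 3; δ2: rk_F7 1
Ȟ^0: (4−3)−0=1 ⇒ Z/7
Ȟ^1: (6−3)−3=0 ⇒ 0
Ȟ^2: (4−1)−3=0 ⇒ 0

Ȟ^0 = Z/7, Ȟ^1 = 0, Ȟ^2 = 0


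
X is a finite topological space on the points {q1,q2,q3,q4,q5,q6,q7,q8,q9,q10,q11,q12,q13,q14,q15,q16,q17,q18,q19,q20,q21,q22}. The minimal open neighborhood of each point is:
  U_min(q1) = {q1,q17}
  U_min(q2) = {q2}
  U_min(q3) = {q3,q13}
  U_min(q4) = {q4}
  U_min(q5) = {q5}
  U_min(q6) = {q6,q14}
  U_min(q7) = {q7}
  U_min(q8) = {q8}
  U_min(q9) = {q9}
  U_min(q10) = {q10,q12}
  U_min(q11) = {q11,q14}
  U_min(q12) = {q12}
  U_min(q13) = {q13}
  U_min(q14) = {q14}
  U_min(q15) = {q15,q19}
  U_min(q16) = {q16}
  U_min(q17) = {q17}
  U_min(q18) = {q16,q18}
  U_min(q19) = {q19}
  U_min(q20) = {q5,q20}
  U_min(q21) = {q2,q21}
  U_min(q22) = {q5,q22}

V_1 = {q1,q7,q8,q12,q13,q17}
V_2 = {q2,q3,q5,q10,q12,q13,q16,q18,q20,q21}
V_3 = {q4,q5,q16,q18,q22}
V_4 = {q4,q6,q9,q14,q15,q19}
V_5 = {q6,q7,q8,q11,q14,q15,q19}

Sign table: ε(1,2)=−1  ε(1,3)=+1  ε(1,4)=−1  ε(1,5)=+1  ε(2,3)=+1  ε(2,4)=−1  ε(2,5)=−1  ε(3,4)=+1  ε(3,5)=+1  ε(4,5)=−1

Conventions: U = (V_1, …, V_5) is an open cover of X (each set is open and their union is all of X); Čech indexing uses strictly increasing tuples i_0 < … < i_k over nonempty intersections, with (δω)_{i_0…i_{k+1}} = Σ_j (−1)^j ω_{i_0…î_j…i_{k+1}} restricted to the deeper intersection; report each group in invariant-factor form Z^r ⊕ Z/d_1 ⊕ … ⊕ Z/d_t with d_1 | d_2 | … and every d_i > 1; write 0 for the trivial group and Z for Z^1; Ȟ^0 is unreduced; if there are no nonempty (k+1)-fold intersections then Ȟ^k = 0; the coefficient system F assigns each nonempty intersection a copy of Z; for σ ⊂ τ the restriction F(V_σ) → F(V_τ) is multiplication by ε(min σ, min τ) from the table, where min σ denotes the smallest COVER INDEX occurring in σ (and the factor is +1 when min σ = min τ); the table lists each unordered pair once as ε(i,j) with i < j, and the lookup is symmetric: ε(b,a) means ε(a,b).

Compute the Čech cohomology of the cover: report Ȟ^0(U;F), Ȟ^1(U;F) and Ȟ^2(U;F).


nonempty overlaps:
  V12={q12,q13} V15={q7,q8} V23={q5,q16,q18} V34={q4} V45={q6,q14,q15,q19}
C dims 5,5; δ0: rk 4, SNF 1^4
degree 0: 5−4−0 = 1 → Ȟ^0 ≅ Z
degree 1: 5−0−4 = 1 → Ȟ^1 ≅ Z
degree 2: 0−0−0 = 0 → Ȟ^2 ≅ 0

Ȟ^0 = Z; Ȟ^1 = Z; Ȟ^2 = 0


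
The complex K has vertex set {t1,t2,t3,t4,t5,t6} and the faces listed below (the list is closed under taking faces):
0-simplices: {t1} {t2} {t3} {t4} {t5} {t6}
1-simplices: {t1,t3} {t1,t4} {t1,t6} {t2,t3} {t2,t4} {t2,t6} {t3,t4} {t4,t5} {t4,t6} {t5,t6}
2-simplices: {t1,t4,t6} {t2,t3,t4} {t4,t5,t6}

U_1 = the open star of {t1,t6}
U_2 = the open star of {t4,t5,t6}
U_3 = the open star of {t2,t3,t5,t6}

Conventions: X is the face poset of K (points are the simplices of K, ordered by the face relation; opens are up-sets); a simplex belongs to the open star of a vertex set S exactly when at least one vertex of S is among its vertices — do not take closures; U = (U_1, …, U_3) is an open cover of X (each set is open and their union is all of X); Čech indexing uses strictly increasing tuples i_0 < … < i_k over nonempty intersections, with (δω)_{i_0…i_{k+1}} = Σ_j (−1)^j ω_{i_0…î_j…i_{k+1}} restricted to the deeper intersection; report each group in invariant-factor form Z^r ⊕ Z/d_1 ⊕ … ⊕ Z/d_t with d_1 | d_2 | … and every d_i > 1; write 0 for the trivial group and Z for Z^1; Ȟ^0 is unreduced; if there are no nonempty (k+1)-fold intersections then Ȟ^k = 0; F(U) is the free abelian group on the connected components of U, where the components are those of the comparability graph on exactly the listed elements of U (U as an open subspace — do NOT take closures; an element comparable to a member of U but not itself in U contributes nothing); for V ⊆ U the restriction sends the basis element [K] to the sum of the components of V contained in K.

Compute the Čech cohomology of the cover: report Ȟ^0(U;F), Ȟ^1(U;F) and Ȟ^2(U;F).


Ȟ^0 ≅ Z; Ȟ^1 ≅ Z^2; Ȟ^2 ≅ 0

intersection data:
  U1={{t1},{t6},{t1,t3},{t1,t4},{t1,t6},{t2,t6},{t4,t6},{t5,t6},{t1,t4,t6},{t4,t5,t6}} U2={{t4},{t5},{t6},{t1,t4},{t1,t6},{t2,t4},{t2,t6},{t3,t4},{t4,t5},{t4,t6},{t5,t6},{t1,t4,t6},{t2,t3,t4},{t4,t5,t6}} U3={{t2},{t3},{t5},{t6},{t1,t3},{t1,t6},{t2,t3},{t2,t4},{t2,t6},{t3,t4},{t4,t5},{t4,t6},{t5,t6},{t1,t4,t6},{t2,t3,t4},{t4,t5,t6}}
  U12={{t6},{t1,t4},{t1,t6},{t2,t6},{t4,t6},{t5,t6},{t1,t4,t6},{t4,t5,t6}} U13={{t6},{t1,t3},{t1,t6},{t2,t6},{t4,t6},{t5,t6},{t1,t4,t6},{t4,t5,t6}} U23={{t5},{t6},{t1,t6},{t2,t4},{t2,t6},{t3,t4},{t4,t5},{t4,t6},{t5,t6},{t1,t4,t6},{t2,t3,t4},{t4,t5,t6}}
  U123={{t6},{t1,t6},{t2,t6},{t4,t6},{t5,t6},{t1,t4,t6},{t4,t5,t6}}
components per intersection:
  U1: {{t1},{t6},{t1,t3},{t1,t4},{t1,t6},{t2,t6},{t4,t6},{t5,t6},{t1,t4,t6},{t4,t5,t6}}
  U2: {{t4},{t5},{t6},{t1,t4},{t1,t6},{t2,t4},{t2,t6},{t3,t4},{t4,t5},{t4,t6},{t5,t6},{t1,t4,t6},{t2,t3,t4},{t4,t5,t6}}
  U3: {{t2},{t3},{t5},{t6},{t1,t3},{t1,t6},{t2,t3},{t2,t4},{t2,t6},{t3,t4},{t4,t5},{t4,t6},{t5,t6},{t1,t4,t6},{t2,t3,t4},{t4,t5,t6}}
  U12: {{t6},{t1,t4},{t1,t6},{t2,t6},{t4,t6},{t5,t6},{t1,t4,t6},{t4,t5,t6}}
  U13: {{t6},{t1,t6},{t2,t6},{t4,t6},{t5,t6},{t1,t4,t6},{t4,t5,t6}} {{t1,t3}}
  U23: {{t5},{t6},{t1,t6},{t2,t6},{t4,t5},{t4,t6},{t5,t6},{t1,t4,t6},{t4,t5,t6}} {{t2,t4},{t3,t4},{t2,t3,t4}}
  U123: {{t6},{t1,t6},{t2,t6},{t4,t6},{t5,t6},{t1,t4,t6},{t4,t5,t6}}
C dims 3,5,1; δ0: rk 2, SNF 1^2; δ1: rk 1, SNF 1^1
Ȟ^0 = (3 − 2) − 0 = 1, so Ȟ^0 ≅ Z
Ȟ^1 = (5 − 1) − 2 = 2, so Ȟ^1 ≅ Z^2
Ȟ^2 = (1 − 0) − 1 = 0, so Ȟ^2 ≅ 0


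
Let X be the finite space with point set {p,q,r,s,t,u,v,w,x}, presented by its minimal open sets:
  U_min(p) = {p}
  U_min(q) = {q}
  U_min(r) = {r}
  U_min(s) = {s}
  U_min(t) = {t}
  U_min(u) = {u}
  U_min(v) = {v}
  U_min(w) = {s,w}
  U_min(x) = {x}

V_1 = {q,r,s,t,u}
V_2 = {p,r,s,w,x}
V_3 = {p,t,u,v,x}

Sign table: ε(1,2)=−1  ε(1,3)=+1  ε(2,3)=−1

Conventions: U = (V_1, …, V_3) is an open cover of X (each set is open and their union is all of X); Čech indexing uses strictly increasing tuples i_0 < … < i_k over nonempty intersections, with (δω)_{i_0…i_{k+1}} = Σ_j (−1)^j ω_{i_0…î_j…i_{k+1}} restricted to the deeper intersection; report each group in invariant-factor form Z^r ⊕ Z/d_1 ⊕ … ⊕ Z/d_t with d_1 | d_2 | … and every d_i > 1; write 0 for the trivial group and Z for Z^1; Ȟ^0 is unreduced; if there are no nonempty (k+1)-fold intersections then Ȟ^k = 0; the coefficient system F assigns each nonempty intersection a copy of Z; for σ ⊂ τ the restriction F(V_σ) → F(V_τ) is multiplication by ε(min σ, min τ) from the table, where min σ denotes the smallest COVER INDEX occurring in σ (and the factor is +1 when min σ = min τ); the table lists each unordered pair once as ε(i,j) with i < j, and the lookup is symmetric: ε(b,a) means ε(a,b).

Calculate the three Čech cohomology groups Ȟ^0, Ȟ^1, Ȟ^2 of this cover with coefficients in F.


Ȟ^0 ≅ Z, Ȟ^1 ≅ Z, Ȟ^2 ≅ 0

nerve of the cover:
  V12={r,s} V13={t,u} V23={p,x}
C dims 3,3; δ0: rk 2, SNF 1^2
Ȟ^0 = (3 − 2) − 0 = 1, so Ȟ^0 ≅ Z
Ȟ^1 = (3 − 0) − 2 = 1, so Ȟ^1 ≅ Z
Ȟ^2 = (0 − 0) − 0 = 0, so Ȟ^2 ≅ 0


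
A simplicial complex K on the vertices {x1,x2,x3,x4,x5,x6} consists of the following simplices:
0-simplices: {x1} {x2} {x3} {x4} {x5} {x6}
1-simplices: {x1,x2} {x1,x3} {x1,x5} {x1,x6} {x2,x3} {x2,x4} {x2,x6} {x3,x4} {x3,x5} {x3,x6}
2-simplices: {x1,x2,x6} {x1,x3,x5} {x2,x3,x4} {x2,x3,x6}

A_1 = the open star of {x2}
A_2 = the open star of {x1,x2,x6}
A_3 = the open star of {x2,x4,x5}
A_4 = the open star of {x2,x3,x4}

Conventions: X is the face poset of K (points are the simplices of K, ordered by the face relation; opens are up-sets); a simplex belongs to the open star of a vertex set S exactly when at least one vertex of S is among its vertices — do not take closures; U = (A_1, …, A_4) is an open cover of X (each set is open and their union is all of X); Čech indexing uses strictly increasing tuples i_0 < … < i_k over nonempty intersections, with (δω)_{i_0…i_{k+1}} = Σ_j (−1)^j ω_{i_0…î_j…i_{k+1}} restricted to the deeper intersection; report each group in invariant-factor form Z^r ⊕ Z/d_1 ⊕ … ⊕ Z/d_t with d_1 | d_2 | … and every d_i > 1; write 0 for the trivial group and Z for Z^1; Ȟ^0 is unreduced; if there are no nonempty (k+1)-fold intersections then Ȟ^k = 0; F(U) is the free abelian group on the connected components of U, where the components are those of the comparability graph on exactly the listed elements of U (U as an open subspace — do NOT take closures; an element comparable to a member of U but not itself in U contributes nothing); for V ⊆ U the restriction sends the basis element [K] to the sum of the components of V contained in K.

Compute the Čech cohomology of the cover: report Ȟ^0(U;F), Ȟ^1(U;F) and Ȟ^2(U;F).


nerve of the cover:
  A1={{x2},{x1,x2},{x2,x3},{x2,x4},{x2,x6},{x1,x2,x6},{x2,x3,x4},{x2,x3,x6}} A2={{x1},{x2},{x6},{x1,x2},{x1,x3},{x1,x5},{x1,x6},{x2,x3},{x2,x4},{x2,x6},{x3,x6},{x1,x2,x6},{x1,x3,x5},{x2,x3,x4},{x2,x3,x6}} A3={{x2},{x4},{x5},{x1,x2},{x1,x5},{x2,x3},{x2,x4},{x2,x6},{x3,x4},{x3,x5},{x1,x2,x6},{x1,x3,x5},{x2,x3,x4},{x2,x3,x6}} A4={{x2},{x3},{x4},{x1,x2},{x1,x3},{x2,x3},{x2,x4},{x2,x6},{x3,x4},{x3,x5},{x3,x6},{x1,x2,x6},{x1,x3,x5},{x2,x3,x4},{x2,x3,x6}}
  A12={{x2},{x1,x2},{x2,x3},{x2,x4},{x2,x6},{x1,x2,x6},{x2,x3,x4},{x2,x3,x6}} A13={{x2},{x1,x2},{x2,x3},{x2,x4},{x2,x6},{x1,x2,x6},{x2,x3,x4},{x2,x3,x6}} A14={{x2},{x1,x2},{x2,x3},{x2,x4},{x2,x6},{x1,x2,x6},{x2,x3,x4},{x2,x3,x6}} A23={{x2},{x1,x2},{x1,x5},{x2,x3},{x2,x4},{x2,x6},{x1,x2,x6},{x1,x3,x5},{x2,x3,x4},{x2,x3,x6}} A24={{x2},{x1,x2},{x1,x3},{x2,x3},{x2,x4},{x2,x6},{x3,x6},{x1,x2,x6},{x1,x3,x5},{x2,x3,x4},{x2,x3,x6}} A34={{x2},{x4},{x1,x2},{x2,x3},{x2,x4},{x2,x6},{x3,x4},{x3,x5},{x1,x2,x6},{x1,x3,x5},{x2,x3,x4},{x2,x3,x6}}
  A123={{x2},{x1,x2},{x2,x3},{x2,x4},{x2,x6},{x1,x2,x6},{x2,x3,x4},{x2,x3,x6}} A124={{x2},{x1,x2},{x2,x3},{x2,x4},{x2,x6},{x1,x2,x6},{x2,x3,x4},{x2,x3,x6}} A134={{x2},{x1,x2},{x2,x3},{x2,x4},{x2,x6},{x1,x2,x6},{x2,x3,x4},{x2,x3,x6}} A234={{x2},{x1,x2},{x2,x3},{x2,x4},{x2,x6},{x1,x2,x6},{x1,x3,x5},{x2,x3,x4},{x2,x3,x6}}
  A1234={{x2},{x1,x2},{x2,x3},{x2,x4},{x2,x6},{x1,x2,x6},{x2,x3,x4},{x2,x3,x6}}
components per intersection:
  A1: {{x2},{x1,x2},{x2,x3},{x2,x4},{x2,x6},{x1,x2,x6},{x2,x3,x4},{x2,x3,x6}}
  A2: {{x1},{x2},{x6},{x1,x2},{x1,x3},{x1,x5},{x1,x6},{x2,x3},{x2,x4},{x2,x6},{x3,x6},{x1,x2,x6},{x1,x3,x5},{x2,x3,x4},{x2,x3,x6}}
  A3: {{x2},{x4},{x1,x2},{x2,x3},{x2,x4},{x2,x6},{x3,x4},{x1,x2,x6},{x2,x3,x4},{x2,x3,x6}} {{x5},{x1,x5},{x3,x5},{x1,x3,x5}}
  A4: {{x2},{x3},{x4},{x1,x2},{x1,x3},{x2,x3},{x2,x4},{x2,x6},{x3,x4},{x3,x5},{x3,x6},{x1,x2,x6},{x1,x3,x5},{x2,x3,x4},{x2,x3,x6}}
  A12: {{x2},{x1,x2},{x2,x3},{x2,x4},{x2,x6},{x1,x2,x6},{x2,x3,x4},{x2,x3,x6}}
  A13: {{x2},{x1,x2},{x2,x3},{x2,x4},{x2,x6},{x1,x2,x6},{x2,x3,x4},{x2,x3,x6}}
  A14: {{x2},{x1,x2},{x2,x3},{x2,x4},{x2,x6},{x1,x2,x6},{x2,x3,x4},{x2,x3,x6}}
  A23: {{x2},{x1,x2},{x2,x3},{x2,x4},{x2,x6},{x1,x2,x6},{x2,x3,x4},{x2,x3,x6}} {{x1,x5},{x1,x3,x5}}
  A24: {{x2},{x1,x2},{x2,x3},{x2,x4},{x2,x6},{x3,x6},{x1,x2,x6},{x2,x3,x4},{x2,x3,x6}} {{x1,x3},{x1,x3,x5}}
  A34: {{x2},{x4},{x1,x2},{x2,x3},{x2,x4},{x2,x6},{x3,x4},{x1,x2,x6},{x2,x3,x4},{x2,x3,x6}} {{x3,x5},{x1,x3,x5}}
  A123: {{x2},{x1,x2},{x2,x3},{x2,x4},{x2,x6},{x1,x2,x6},{x2,x3,x4},{x2,x3,x6}}
  A124: {{x2},{x1,x2},{x2,x3},{x2,x4},{x2,x6},{x1,x2,x6},{x2,x3,x4},{x2,x3,x6}}
  A134: {{x2},{x1,x2},{x2,x3},{x2,x4},{x2,x6},{x1,x2,x6},{x2,x3,x4},{x2,x3,x6}}
  A234: {{x2},{x1,x2},{x2,x3},{x2,x4},{x2,x6},{x1,x2,x6},{x2,x3,x4},{x2,x3,x6}} {{x1,x3,x5}}
  A1234: {{x2},{x1,x2},{x2,x3},{x2,x4},{x2,x6},{x1,x2,x6},{x2,x3,x4},{x2,x3,x6}}
C dims 5,9,5,1; δ0: rk 4, SNF 1^4; δ1: rk 4, SNF 1^4; δ2: rk 1, SNF 1^1
Ȟ^0 = (5 − 4) − 0 = 1, so Ȟ^0 ≅ Z
Ȟ^1 = (9 − 4) − 4 = 1, so Ȟ^1 ≅ Z
Ȟ^2 = (5 − 1) − 4 = 0, so Ȟ^2 ≅ 0

Ȟ^0 = Z,  Ȟ^1 = Z,  Ȟ^2 = 0
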